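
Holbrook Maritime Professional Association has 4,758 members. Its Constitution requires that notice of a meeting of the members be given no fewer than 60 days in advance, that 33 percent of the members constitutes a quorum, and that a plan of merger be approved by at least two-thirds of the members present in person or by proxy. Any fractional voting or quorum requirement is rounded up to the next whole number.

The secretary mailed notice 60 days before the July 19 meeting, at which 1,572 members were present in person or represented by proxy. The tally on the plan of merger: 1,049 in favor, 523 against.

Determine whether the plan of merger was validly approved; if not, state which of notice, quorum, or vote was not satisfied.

Notice: 60 days given; 60 required. Satisfied.
Quorum: 33% of 4,758 = 1,570.14, rounded up to 1,571; 1,572 present. Satisfied.
Vote: requires two-thirds of those present (1,572); 2/3 of 1572 = 1048, so 1,048 needed; 1,049 in favor. Satisfied.

Valid — all requirements satisfied.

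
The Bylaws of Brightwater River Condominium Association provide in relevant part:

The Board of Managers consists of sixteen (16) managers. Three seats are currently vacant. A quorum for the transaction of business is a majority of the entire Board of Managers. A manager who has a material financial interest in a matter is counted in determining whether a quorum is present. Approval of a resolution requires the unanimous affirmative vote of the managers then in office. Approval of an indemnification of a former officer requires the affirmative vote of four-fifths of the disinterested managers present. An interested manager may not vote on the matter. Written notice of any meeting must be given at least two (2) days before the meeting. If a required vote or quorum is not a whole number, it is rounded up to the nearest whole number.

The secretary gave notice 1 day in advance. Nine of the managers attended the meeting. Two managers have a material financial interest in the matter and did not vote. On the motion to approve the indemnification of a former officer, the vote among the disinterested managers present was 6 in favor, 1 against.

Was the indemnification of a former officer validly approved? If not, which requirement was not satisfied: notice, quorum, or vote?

Notice: 1 day given; 2 required (1 < 2). Not satisfied.
Quorum: 9 present (interested managers count toward quorum); quorum is 9. Satisfied.
Vote: the indemnification of a former officer requires four-fifths of the disinterested managers present (9 − 2 = 7). 4/5 of 7 = 5.60, rounded up to 6, so 6 affirmative votes are needed; 6 voted in favor. Satisfied.

Invalid — notice requirement not satisfied.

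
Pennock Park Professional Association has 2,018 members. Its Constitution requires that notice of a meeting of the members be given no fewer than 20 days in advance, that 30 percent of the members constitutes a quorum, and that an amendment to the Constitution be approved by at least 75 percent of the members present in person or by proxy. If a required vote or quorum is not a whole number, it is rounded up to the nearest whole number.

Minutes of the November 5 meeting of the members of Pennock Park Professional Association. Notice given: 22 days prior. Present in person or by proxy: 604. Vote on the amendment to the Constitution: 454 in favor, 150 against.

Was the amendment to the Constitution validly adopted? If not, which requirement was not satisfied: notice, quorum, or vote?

Notice: 22 days given; 20 required. Satisfied.
Quorum: 30% of 2,018 = 605.40, rounded up to 606; 604 present. Not satisfied.
Vote: requires three-fourths of those present (604); 3/4 of 604 = 453, so 453 needed; 454 in favor. Satisfied.

Invalid — quorum requirement not satisfied.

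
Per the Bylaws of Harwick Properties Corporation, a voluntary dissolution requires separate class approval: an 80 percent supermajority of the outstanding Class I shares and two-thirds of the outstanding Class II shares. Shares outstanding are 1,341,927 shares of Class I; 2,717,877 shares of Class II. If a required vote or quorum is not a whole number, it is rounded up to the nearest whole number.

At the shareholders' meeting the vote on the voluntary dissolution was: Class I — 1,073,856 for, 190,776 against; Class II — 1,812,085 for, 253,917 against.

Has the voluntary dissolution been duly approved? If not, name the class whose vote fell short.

Class I: 4/5 of 1341927 = 1073541.60, rounded up to 1073542; 1,073,542 required, 1,073,856 in favor — approved.
Class II: 2/3 of 2717877 = 1811918; 1,811,918 required, 1,812,085 in favor — approved.

Approved — every class gave the required vote.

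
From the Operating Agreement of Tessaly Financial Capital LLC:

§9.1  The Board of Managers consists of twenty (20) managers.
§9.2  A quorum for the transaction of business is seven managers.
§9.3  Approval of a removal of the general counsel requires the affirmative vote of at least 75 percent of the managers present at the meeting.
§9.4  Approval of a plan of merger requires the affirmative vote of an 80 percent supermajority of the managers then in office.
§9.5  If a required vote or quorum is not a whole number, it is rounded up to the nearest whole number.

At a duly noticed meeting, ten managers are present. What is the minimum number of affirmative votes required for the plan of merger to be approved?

The plan of merger requires four-fifths of the managers then in office (20).
4/5 of 20 = 16.
(Only 10 can vote, so the plan of merger cannot pass at this meeting, but the required vote is still 16.)

16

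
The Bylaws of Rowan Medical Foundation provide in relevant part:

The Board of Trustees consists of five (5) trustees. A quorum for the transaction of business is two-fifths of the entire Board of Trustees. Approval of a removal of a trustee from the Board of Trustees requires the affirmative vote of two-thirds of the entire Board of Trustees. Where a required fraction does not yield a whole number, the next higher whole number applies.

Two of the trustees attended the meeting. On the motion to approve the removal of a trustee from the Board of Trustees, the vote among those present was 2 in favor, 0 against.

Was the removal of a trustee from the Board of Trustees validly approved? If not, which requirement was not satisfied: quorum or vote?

Quorum: 2 present; quorum is 2. Satisfied.
Vote: the removal of a trustee from the Board of Trustees requires two-thirds of the entire Board of Trustees (5). 2/3 of 5 = 3.33, rounded up to 4, so 4 affirmative votes are needed; 2 voted in favor. Not satisfied.

Invalid — vote requirement not satisfied.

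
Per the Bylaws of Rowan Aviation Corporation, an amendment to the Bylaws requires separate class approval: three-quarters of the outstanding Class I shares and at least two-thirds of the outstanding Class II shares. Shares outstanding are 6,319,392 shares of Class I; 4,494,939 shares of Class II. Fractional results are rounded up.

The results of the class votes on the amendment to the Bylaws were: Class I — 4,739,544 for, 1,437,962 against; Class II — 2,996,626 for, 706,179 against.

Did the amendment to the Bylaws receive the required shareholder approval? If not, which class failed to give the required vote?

Approved — every class gave the required vote.

Class I: 3/4 of 6319392 = 4739544; 4,739,544 required, 4,739,544 in favor — approved.
Class II: 2/3 of 4494939 = 2996626; 2,996,626 required, 2,996,626 in favor — approved.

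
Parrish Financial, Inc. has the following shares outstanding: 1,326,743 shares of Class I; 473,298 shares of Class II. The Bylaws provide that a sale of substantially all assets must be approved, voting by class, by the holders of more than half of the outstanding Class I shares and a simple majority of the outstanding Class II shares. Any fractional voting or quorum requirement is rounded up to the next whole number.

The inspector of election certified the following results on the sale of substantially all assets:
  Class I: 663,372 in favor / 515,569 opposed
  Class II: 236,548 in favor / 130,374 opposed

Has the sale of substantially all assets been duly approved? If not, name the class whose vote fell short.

Not approved — the Class II shares did not give the required vote.

Class I: a majority of 1326743 is 663372; 663,372 required, 663,372 in favor — approved.
Class II: a majority of 473298 is 236650; 236,650 required, 236,548 in favor — not approved.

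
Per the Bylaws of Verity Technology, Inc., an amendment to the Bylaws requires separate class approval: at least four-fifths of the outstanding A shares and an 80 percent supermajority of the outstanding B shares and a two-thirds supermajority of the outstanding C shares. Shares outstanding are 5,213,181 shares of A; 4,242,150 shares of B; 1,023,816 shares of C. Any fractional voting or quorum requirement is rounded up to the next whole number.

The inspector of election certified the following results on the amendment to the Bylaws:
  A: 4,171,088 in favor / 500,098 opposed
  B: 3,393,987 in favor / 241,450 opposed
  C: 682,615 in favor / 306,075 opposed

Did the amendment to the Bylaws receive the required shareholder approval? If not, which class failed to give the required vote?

A: 4/5 of 5213181 = 4170544.80, rounded up to 4170545; 4,170,545 required, 4,171,088 in favor — approved.
B: 4/5 of 4242150 = 3393720; 3,393,720 required, 3,393,987 in favor — approved.
C: 2/3 of 1023816 = 682544; 682,544 required, 682,615 in favor — approved.

Approved — every class gave the required vote.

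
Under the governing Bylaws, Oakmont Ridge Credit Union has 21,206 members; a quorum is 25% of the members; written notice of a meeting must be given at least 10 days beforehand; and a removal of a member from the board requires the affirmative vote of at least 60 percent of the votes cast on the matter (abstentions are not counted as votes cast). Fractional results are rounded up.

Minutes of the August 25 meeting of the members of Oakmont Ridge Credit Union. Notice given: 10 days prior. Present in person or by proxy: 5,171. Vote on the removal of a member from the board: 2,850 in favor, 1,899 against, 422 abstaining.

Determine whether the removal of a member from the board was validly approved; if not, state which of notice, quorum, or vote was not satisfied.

Notice: 10 days given; 10 required. Satisfied.
Quorum: 25% of 21,206 = 5,301.50, rounded up to 5,302; 5,171 present. Not satisfied.
Vote: requires three-fifths of the votes cast (5,171 − 422 abstaining = 4,749); 3/5 of 4749 = 2849.40, rounded up to 2850, so 2,850 needed; 2,850 in favor. Satisfied.

Invalid — quorum requirement not satisfied.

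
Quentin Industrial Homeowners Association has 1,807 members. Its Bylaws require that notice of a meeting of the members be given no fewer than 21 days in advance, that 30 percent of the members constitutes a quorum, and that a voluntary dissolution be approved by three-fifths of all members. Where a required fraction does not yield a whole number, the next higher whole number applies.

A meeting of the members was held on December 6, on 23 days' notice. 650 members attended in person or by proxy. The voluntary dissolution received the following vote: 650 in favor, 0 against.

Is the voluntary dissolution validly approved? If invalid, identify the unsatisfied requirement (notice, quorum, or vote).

Invalid — vote requirement not satisfied.

Notice: 23 days given; 21 required. Satisfied.
Quorum: 30% of 1,807 = 542.10, rounded up to 543; 650 present. Satisfied.
Vote: requires three-fifths of all members (1,807); 3/5 of 1807 = 1084.20, rounded up to 1085, so 1,085 needed; 650 in favor. Not satisfied.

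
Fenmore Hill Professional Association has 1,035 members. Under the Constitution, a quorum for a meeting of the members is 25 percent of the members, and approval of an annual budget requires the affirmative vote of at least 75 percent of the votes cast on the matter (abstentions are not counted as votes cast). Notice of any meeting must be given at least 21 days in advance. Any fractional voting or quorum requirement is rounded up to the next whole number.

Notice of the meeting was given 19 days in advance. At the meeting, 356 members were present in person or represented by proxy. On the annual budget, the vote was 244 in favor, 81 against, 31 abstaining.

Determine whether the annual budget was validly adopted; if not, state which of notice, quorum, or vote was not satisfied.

Notice: 19 days given; 21 required. Not satisfied.
Quorum: 25% of 1,035 = 258.75, rounded up to 259; 356 present. Satisfied.
Vote: requires three-fourths of the votes cast (356 − 31 abstaining = 325); 3/4 of 325 = 243.75, rounded up to 244, so 244 needed; 244 in favor. Satisfied.

Invalid — notice requirement not satisfied.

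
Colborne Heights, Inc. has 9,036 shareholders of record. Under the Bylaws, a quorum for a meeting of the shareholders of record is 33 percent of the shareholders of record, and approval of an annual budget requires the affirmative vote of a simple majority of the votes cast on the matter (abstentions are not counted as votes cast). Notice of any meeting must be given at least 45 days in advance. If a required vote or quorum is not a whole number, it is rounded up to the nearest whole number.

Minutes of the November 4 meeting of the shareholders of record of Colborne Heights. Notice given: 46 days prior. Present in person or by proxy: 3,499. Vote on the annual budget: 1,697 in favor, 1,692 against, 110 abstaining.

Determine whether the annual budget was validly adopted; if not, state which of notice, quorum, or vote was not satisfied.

Valid — all requirements satisfied.

Notice: 46 days given; 45 required. Satisfied.
Quorum: 33% of 9,036 = 2,981.88, rounded up to 2,982; 3,499 present. Satisfied.
Vote: requires a majority of the votes cast (3,499 − 110 abstaining = 3,389); a majority of 3389 is 1695, so 1,695 needed; 1,697 in favor. Satisfied.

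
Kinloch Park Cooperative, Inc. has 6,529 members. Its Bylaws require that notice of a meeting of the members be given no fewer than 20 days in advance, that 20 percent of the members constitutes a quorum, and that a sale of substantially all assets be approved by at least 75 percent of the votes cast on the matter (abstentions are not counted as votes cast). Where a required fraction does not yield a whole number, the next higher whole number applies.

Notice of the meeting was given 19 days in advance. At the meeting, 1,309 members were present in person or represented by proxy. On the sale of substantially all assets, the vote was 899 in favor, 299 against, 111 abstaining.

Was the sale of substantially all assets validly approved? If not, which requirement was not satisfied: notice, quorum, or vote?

Notice: 19 days given; 20 required. Not satisfied.
Quorum: 20% of 6,529 = 1,305.80, rounded up to 1,306; 1,309 present. Satisfied.
Vote: requires three-fourths of the votes cast (1,309 − 111 abstaining = 1,198); 3/4 of 1198 = 898.50, rounded up to 899, so 899 needed; 899 in favor. Satisfied.

Invalid — notice requirement not satisfied.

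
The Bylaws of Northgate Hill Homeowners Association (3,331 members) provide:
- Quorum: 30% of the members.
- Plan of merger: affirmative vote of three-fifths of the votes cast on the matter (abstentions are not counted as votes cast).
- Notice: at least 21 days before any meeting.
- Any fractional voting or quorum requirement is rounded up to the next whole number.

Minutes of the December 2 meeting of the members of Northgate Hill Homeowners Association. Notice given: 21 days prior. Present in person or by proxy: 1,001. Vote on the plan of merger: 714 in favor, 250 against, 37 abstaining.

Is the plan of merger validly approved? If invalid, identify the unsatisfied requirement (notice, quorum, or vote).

Valid — all requirements satisfied.

Notice: 21 days given; 21 required. Satisfied.
Quorum: 30% of 3,331 = 999.30, rounded up to 1,000; 1,001 present. Satisfied.
Vote: requires three-fifths of the votes cast (1,001 − 37 abstaining = 964); 3/5 of 964 = 578.40, rounded up to 579, so 579 needed; 714 in favor. Satisfied.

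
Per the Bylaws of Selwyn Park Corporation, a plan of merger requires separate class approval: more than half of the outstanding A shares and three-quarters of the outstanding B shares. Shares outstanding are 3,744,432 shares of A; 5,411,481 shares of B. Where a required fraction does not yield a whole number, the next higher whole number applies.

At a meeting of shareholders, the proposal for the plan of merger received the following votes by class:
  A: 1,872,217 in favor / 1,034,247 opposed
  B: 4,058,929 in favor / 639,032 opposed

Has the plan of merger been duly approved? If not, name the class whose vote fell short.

A: a majority of 3744432 is 1872217; 1,872,217 required, 1,872,217 in favor — approved.
B: 3/4 of 5411481 = 4058610.75, rounded up to 4058611; 4,058,611 required, 4,058,929 in favor — approved.

Approved — every class gave the required vote.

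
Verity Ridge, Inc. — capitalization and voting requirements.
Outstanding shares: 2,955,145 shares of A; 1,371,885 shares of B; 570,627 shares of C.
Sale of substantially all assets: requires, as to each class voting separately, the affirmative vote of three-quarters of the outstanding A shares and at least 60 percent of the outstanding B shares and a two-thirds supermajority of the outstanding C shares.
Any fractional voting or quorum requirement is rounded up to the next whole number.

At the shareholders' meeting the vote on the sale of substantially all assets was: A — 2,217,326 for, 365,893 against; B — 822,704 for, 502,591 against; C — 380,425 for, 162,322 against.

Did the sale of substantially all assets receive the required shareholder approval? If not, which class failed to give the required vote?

A: 3/4 of 2955145 = 2216358.75, rounded up to 2216359; 2,216,359 required, 2,217,326 in favor — approved.
B: 3/5 of 1371885 = 823131; 823,131 required, 822,704 in favor — not approved.
C: 2/3 of 570627 = 380418; 380,418 required, 380,425 in favor — approved.

Not approved — the B shares did not give the required vote.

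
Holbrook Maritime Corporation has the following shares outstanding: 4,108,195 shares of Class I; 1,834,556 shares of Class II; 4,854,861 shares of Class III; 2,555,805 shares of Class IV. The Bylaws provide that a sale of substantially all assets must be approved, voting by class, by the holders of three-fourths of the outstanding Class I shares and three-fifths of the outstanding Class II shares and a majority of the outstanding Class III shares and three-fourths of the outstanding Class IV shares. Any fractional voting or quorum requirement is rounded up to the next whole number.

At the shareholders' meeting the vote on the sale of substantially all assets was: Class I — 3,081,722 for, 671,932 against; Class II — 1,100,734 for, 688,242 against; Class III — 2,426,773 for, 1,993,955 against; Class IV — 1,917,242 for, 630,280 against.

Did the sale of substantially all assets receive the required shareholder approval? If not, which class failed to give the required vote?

Class I: 3/4 of 4108195 = 3081146.25, rounded up to 3081147; 3,081,147 required, 3,081,722 in favor — approved.
Class II: 3/5 of 1834556 = 1100733.60, rounded up to 1100734; 1,100,734 required, 1,100,734 in favor — approved.
Class III: a majority of 4854861 is 2427431; 2,427,431 required, 2,426,773 in favor — not approved.
Class IV: 3/4 of 2555805 = 1916853.75, rounded up to 1916854; 1,916,854 required, 1,917,242 in favor — approved.

Not approved — the Class III shares did not give the required vote.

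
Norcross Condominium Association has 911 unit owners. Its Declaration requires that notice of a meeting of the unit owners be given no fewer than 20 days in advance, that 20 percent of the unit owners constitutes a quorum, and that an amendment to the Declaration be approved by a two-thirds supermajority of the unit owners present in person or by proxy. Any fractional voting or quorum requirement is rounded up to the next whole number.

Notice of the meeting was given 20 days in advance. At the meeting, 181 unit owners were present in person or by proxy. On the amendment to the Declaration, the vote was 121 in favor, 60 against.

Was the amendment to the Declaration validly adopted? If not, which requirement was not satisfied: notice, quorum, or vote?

Invalid — quorum requirement not satisfied.

Notice: 20 days given; 20 required. Satisfied.
Quorum: 20% of 911 = 182.20, rounded up to 183; 181 present. Not satisfied.
Vote: requires two-thirds of those present (181); 2/3 of 181 = 120.67, rounded up to 121, so 121 needed; 121 in favor. Satisfied.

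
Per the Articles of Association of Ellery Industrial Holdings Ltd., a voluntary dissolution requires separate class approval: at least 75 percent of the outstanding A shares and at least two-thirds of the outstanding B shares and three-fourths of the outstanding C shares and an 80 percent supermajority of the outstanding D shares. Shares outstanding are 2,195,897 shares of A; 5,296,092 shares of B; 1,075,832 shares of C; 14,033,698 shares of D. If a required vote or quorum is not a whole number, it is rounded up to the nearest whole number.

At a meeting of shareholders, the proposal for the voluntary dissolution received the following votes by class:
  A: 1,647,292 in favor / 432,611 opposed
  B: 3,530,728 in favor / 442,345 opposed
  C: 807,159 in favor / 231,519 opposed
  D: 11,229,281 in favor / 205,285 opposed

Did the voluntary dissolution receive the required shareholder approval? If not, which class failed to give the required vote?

Approved — every class gave the required vote.

A: 3/4 of 2195897 = 1646922.75, rounded up to 1646923; 1,646,923 required, 1,647,292 in favor — approved.
B: 2/3 of 5296092 = 3530728; 3,530,728 required, 3,530,728 in favor — approved.
C: 3/4 of 1075832 = 806874; 806,874 required, 807,159 in favor — approved.
D: 4/5 of 14033698 = 11226958.40, rounded up to 11226959; 11,226,959 required, 11,229,281 in favor — approved.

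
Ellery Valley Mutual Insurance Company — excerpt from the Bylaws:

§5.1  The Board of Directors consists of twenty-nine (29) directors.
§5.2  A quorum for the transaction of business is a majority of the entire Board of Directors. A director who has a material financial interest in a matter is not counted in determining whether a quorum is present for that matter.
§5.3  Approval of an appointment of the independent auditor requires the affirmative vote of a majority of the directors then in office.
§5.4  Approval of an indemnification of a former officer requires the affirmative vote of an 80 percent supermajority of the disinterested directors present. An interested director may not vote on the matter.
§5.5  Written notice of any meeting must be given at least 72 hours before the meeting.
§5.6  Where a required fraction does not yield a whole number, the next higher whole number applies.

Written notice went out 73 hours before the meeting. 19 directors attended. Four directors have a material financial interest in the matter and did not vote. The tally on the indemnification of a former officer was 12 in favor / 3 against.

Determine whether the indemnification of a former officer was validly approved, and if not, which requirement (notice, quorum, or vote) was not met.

Valid — all requirements satisfied.

Notice: 73 hours given; 72 required (73 ≥ 72). Satisfied.
Quorum: 19 present, but the 4 interested directors do not count, leaving 15. Quorum is 15. Satisfied.
Vote: the indemnification of a former officer requires four-fifths of the disinterested directors present (19 − 4 = 15). 4/5 of 15 = 12, so 12 affirmative votes are needed; 12 voted in favor. Satisfied.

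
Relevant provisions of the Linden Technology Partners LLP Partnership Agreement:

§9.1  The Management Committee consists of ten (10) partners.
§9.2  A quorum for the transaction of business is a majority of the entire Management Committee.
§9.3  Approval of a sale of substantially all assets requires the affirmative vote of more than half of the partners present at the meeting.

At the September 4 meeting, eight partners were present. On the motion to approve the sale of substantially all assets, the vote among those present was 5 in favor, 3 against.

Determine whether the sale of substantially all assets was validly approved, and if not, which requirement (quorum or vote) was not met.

Quorum: 8 present; quorum is 6. Satisfied.
Vote: the sale of substantially all assets requires a majority of the partners present (8). A majority of 8 is 5, so 5 affirmative votes are needed; 5 voted in favor. Satisfied.

Valid — all requirements satisfied.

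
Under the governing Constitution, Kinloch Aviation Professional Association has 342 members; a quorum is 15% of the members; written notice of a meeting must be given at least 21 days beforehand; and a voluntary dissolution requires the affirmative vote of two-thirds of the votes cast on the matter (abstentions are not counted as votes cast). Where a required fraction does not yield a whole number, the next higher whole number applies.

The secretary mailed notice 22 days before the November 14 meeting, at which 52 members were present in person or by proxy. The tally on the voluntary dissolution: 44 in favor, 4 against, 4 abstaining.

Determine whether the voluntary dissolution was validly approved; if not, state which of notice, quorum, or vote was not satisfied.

Valid — all requirements satisfied.

Notice: 22 days given; 21 required. Satisfied.
Quorum: 15% of 342 = 51.30, rounded up to 52; 52 present. Satisfied.
Vote: requires two-thirds of the votes cast (52 − 4 abstaining = 48); 2/3 of 48 = 32, so 32 needed; 44 in favor. Satisfied.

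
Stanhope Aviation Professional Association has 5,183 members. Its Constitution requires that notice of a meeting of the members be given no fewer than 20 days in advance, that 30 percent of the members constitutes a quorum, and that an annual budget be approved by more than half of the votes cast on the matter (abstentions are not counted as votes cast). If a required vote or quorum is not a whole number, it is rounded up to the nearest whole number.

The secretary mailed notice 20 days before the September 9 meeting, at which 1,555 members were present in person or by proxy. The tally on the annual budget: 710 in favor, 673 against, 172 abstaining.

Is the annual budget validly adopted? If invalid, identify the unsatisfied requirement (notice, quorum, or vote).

Notice: 20 days given; 20 required. Satisfied.
Quorum: 30% of 5,183 = 1,554.90, rounded up to 1,555; 1,555 present. Satisfied.
Vote: requires a majority of the votes cast (1,555 − 172 abstaining = 1,383); a majority of 1383 is 692, so 692 needed; 710 in favor. Satisfied.

Valid — all requirements satisfied.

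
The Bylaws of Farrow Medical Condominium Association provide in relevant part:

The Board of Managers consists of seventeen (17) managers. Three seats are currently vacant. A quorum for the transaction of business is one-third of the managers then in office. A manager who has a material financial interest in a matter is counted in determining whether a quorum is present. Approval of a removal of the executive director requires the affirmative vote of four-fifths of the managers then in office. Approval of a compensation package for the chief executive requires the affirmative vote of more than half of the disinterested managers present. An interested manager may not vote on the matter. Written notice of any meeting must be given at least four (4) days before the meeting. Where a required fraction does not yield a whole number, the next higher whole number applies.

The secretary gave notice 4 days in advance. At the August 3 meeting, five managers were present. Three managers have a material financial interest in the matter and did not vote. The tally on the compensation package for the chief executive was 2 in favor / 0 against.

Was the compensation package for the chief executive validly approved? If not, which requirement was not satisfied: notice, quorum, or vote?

Notice: 4 days given; 4 required (4 ≥ 4). Satisfied.
Quorum: 5 present (interested managers count toward quorum); quorum is 5. Satisfied.
Vote: the compensation package for the chief executive requires a majority of the disinterested managers present (5 − 3 = 2). A majority of 2 is 2, so 2 affirmative votes are needed; 2 voted in favor. Satisfied.

Valid — all requirements satisfied.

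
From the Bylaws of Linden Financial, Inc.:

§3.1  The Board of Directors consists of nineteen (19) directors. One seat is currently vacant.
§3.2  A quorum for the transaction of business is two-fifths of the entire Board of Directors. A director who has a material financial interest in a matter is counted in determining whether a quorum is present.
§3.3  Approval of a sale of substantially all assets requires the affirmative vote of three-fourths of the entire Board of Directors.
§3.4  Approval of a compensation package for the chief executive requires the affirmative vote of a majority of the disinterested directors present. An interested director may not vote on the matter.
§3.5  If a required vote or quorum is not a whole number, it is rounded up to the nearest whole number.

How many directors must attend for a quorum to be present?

8

2/5 of 19 = 7.60, rounded up to 8.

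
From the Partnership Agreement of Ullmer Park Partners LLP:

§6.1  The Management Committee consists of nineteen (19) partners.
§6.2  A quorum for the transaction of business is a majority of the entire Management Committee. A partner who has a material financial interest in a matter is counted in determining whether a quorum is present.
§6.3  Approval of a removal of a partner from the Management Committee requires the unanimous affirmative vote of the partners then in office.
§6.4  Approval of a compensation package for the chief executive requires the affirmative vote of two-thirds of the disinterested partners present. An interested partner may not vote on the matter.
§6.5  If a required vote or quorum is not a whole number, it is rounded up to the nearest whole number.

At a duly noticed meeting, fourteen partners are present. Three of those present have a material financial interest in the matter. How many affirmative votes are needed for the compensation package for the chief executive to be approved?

The compensation package for the chief executive requires two-thirds of the disinterested partners present (14 − 3 = 11).
2/3 of 11 = 7.33, rounded up to 8.

8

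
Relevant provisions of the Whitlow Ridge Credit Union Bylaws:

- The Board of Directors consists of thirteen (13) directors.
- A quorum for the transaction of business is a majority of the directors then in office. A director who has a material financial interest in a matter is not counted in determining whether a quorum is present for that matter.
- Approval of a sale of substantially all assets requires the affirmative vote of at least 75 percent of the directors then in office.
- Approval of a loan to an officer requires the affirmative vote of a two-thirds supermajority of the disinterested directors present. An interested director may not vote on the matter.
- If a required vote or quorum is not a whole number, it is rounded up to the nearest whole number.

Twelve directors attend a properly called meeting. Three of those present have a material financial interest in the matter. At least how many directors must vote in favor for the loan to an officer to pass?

The loan to an officer requires two-thirds of the disinterested directors present (12 − 3 = 9).
2/3 of 9 = 6.

6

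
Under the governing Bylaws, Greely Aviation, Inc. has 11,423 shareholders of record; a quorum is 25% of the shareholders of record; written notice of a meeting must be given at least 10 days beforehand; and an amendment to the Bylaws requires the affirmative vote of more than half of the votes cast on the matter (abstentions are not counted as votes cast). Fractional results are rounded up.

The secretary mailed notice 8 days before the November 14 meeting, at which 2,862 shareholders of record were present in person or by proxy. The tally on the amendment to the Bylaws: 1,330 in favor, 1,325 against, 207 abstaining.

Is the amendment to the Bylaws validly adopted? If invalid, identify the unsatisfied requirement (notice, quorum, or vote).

Invalid — notice requirement not satisfied.

Notice: 8 days given; 10 required. Not satisfied.
Quorum: 25% of 11,423 = 2,855.75, rounded up to 2,856; 2,862 present. Satisfied.
Vote: requires a majority of the votes cast (2,862 − 207 abstaining = 2,655); a majority of 2655 is 1328, so 1,328 needed; 1,330 in favor. Satisfied.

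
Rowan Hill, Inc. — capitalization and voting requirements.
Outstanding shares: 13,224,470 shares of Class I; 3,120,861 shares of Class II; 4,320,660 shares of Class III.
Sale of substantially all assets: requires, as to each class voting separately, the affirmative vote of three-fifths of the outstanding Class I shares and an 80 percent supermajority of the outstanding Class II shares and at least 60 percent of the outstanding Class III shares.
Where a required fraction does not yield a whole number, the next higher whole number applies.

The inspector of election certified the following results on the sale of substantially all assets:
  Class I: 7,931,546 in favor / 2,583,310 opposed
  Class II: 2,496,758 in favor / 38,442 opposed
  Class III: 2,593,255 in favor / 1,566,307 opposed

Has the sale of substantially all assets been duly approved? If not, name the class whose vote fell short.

Not approved — the Class I shares did not give the required vote.

Class I: 3/5 of 13224470 = 7934682; 7,934,682 required, 7,931,546 in favor — not approved.
Class II: 4/5 of 3120861 = 2496688.80, rounded up to 2496689; 2,496,689 required, 2,496,758 in favor — approved.
Class III: 3/5 of 4320660 = 2592396; 2,592,396 required, 2,593,255 in favor — approved.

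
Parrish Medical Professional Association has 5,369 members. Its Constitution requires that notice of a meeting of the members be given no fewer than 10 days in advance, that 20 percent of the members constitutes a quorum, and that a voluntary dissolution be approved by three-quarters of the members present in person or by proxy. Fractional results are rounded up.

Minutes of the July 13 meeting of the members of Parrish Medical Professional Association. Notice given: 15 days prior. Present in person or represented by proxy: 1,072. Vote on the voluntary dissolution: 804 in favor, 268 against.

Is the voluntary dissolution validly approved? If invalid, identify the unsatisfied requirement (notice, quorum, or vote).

Notice: 15 days given; 10 required. Satisfied.
Quorum: 20% of 5,369 = 1,073.80, rounded up to 1,074; 1,072 present. Not satisfied.
Vote: requires three-fourths of those present (1,072); 3/4 of 1072 = 804, so 804 needed; 804 in favor. Satisfied.

Invalid — quorum requirement not satisfied.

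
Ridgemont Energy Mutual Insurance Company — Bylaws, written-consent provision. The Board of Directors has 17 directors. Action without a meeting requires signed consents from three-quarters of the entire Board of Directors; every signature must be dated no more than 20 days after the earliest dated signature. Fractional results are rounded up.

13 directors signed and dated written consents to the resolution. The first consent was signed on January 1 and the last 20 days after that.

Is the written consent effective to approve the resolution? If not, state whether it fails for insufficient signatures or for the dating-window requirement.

Effective — both the signature and dating-window requirements are satisfied.

Signatures required: three-quarters of 17 — 3/4 of 17 = 12.75, rounded up to 13, so 13 needed; 13 signed. Sufficient.
Dating window: the latest signature is 20 days after the earliest; the limit is 20 days. Within the window.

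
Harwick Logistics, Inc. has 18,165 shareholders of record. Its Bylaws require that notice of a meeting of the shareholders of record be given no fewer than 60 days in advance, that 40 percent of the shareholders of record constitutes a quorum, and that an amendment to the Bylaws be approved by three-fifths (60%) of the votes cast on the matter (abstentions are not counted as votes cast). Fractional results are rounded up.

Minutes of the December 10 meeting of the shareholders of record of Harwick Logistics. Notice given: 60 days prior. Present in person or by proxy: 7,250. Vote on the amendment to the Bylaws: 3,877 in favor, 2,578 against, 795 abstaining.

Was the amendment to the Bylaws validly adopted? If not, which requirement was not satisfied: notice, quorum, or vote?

Invalid — quorum requirement not satisfied.

Notice: 60 days given; 60 required. Satisfied.
Quorum: 40% of 18,165 = 7,266; 7,250 present. Not satisfied.
Vote: requires three-fifths of the votes cast (7,250 − 795 abstaining = 6,455); 3/5 of 6455 = 3873, so 3,873 needed; 3,877 in favor. Satisfied.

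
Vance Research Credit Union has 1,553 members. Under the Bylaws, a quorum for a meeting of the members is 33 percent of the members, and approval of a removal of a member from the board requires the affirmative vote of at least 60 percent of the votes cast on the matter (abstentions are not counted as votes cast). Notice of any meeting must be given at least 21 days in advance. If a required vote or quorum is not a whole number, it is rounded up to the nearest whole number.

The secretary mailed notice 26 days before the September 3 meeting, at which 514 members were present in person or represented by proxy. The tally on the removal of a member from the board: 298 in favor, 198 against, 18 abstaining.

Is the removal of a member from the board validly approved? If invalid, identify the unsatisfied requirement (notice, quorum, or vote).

Valid — all requirements satisfied.

Notice: 26 days given; 21 required. Satisfied.
Quorum: 33% of 1,553 = 512.49, rounded up to 513; 514 present. Satisfied.
Vote: requires three-fifths of the votes cast (514 − 18 abstaining = 496); 3/5 of 496 = 297.60, rounded up to 298, so 298 needed; 298 in favor. Satisfied.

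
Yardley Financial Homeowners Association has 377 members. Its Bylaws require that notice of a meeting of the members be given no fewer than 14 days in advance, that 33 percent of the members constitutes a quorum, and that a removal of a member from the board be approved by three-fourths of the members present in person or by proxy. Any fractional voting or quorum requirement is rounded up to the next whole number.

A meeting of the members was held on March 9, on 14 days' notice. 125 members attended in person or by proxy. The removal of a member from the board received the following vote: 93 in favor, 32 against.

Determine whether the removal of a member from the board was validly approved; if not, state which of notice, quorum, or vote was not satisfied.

Notice: 14 days given; 14 required. Satisfied.
Quorum: 33% of 377 = 124.41, rounded up to 125; 125 present. Satisfied.
Vote: requires three-fourths of those present (125); 3/4 of 125 = 93.75, rounded up to 94, so 94 needed; 93 in favor. Not satisfied.

Invalid — vote requirement not satisfied.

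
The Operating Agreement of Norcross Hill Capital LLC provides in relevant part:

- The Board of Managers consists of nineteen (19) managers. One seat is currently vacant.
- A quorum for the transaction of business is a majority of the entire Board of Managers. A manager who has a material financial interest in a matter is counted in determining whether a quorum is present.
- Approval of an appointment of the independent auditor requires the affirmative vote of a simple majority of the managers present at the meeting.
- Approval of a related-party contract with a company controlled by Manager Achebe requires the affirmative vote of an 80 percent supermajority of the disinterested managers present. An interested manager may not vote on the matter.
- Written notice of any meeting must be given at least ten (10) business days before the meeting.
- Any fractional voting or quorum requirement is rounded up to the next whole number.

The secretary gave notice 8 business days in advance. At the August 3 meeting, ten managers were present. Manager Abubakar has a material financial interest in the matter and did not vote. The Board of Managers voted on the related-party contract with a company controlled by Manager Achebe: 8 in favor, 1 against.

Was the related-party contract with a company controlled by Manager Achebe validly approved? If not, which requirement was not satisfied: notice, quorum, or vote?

Notice: 8 business days given; 10 required (8 < 10). Not satisfied.
Quorum: 10 present (interested managers count toward quorum); quorum is 10. Satisfied.
Vote: the related-party contract with a company controlled by Manager Achebe requires four-fifths of the disinterested managers present (10 − 1 = 9). 4/5 of 9 = 7.20, rounded up to 8, so 8 affirmative votes are needed; 8 voted in favor. Satisfied.

Invalid — notice requirement not satisfied.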